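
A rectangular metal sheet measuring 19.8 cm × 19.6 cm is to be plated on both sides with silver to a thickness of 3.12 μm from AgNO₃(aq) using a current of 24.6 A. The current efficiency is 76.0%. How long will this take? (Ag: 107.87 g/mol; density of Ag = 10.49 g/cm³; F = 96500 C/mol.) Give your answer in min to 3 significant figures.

2.03 min

Plated area = 2 × 19.8 × 19.6 = 776.2 cm²
Volume = 776.2 × 3.12×10⁻⁴ cm = 0.2422 cm³
m(Ag) = 0.2422 × 10.49 = 2.541 g
n(Ag) = 2.541 / 107.87 = 0.02356 mol; n(e⁻) = 0.02356 mol
Q = 0.02356 × 96500 / 0.760 = 2992 C
t = 2992 / 24.6 = 121.6 s = 2.03 min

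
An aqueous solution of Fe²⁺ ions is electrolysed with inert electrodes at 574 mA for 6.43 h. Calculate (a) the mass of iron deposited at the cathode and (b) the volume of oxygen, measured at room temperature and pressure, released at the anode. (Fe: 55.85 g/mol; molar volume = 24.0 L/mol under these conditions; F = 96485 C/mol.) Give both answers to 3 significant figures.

3.85 g Fe; 0.826 L O₂

Q = 0.574 × 23148 = 13290 C; n(e⁻) = 13290 / 96485 = 0.1377 mol
Cathode: Fe²⁺ + 2e⁻ → Fe → n(Fe) = 0.1377/2 = 0.06885 mol → 3.85 g
Anode: 2H₂O → O₂ + 4H⁺ + 4e⁻ → n(O₂) = 0.1377/4 = 0.03443 mol → 0.826 L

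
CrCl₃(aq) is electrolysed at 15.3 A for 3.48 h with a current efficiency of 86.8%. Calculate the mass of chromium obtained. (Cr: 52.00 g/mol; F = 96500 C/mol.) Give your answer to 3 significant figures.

Q = 15.3 × 12528 = 1.917×10^5 C
n(e⁻) = 1.917×10^5 / 96500 = 1.987 mol
Cr³⁺ + 3e⁻ → Cr, so theoretical m(Cr) = 0.6623 × 52.00 = 34.44 g
Actual mass = 86.8% × 34.44 = 29.9 g

29.9 g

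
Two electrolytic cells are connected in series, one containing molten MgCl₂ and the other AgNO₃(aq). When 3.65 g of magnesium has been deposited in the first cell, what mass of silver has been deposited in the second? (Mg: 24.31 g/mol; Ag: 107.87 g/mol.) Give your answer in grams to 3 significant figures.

n(Mg) = 3.65 / 24.31 = 0.1501 mol
Mg²⁺ + 2e⁻ → Mg, so n(e⁻) = 2 × 0.1501 = 0.3002 mol
The cells are in series, so the same charge (and hence the same n(e⁻) = 0.3002 mol) passes through both.
Ag⁺ + e⁻ → Ag, so n(Ag) = 0.3002 mol
m(Ag) = 0.3002 × 107.87 = 32.4 g

32.4 g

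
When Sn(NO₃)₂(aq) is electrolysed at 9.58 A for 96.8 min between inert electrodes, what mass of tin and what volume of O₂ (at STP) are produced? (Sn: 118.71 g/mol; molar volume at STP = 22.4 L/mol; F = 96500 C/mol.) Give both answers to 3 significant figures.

34.2 g Sn; 3.23 L O₂

Q = 9.58 × 5808 = 55640 C; n(e⁻) = 55640 / 96500 = 0.5766 mol
Cathode: Sn²⁺ + 2e⁻ → Sn → n(Sn) = 0.5766/2 = 0.2883 mol → 34.2 g
Anode: 2H₂O → O₂ + 4H⁺ + 4e⁻ → n(O₂) = 0.5766/4 = 0.1442 mol → 3.23 L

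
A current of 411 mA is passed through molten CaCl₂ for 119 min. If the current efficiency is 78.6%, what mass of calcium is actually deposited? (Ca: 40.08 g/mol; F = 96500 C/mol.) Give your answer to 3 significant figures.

Q = 0.411 × 7140 = 2935 C
n(e⁻) = 2935 / 96500 = 0.03041 mol
Ca²⁺ + 2e⁻ → Ca, so theoretical m(Ca) = 0.01521 × 40.08 = 0.6096 g
Actual mass = 78.6% × 0.6096 = 0.479 g

0.479 g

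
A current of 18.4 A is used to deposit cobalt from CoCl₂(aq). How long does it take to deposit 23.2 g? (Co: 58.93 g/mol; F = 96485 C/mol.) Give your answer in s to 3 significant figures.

4130 s

n(Co) = 23.2 / 58.93 = 0.3937 mol
Co²⁺ + 2e⁻ → Co, so n(e⁻) = 2 × 0.3937 = 0.7874 mol
Q = 0.7874 × 96485 = 75970 C
t = Q / I = 75970 / 18.4 = 4129 s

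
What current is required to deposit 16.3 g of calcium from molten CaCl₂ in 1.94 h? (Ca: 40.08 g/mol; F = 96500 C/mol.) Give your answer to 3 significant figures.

n(Ca) = 16.3 / 40.08 = 0.4067 mol
Ca²⁺ + 2e⁻ → Ca, so n(e⁻) = 2 × 0.4067 = 0.8134 mol
Q = 0.8134 × 96500 = 78490 C
I = Q / t = 78490 / 6984 s = 11.2 A

11.2 A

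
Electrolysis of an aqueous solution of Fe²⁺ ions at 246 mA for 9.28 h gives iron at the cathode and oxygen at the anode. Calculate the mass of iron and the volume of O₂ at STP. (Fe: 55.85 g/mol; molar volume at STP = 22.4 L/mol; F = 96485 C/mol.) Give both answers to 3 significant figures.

Q = 0.246 × 33408 = 8218 C; n(e⁻) = 8218 / 96485 = 0.08517 mol
Cathode: Fe²⁺ + 2e⁻ → Fe → n(Fe) = 0.08517/2 = 0.04259 mol → 2.38 g
Anode: 2H₂O → O₂ + 4H⁺ + 4e⁻ → n(O₂) = 0.08517/4 = 0.02129 mol → 0.477 L

2.38 g Fe; 0.477 L O₂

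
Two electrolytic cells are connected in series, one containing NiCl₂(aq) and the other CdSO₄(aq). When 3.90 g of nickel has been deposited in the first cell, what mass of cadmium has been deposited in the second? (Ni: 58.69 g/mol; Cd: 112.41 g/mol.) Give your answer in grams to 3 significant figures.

7.47 g

n(Ni) = 3.90 / 58.69 = 0.06645 mol
Ni²⁺ + 2e⁻ → Ni, so n(e⁻) = 2 × 0.06645 = 0.1329 mol
In series, the same 0.1329 mol of electrons flows through the second cell.
Cd²⁺ + 2e⁻ → Cd, so n(Cd) = 0.1329 / 2 = 0.06645 mol
m(Cd) = 0.06645 × 112.41 = 7.47 g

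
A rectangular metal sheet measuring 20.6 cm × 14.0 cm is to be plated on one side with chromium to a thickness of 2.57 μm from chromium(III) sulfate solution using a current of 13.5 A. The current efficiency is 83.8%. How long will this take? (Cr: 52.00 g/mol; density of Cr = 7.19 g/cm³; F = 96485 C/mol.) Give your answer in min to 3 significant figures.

4.37 min

Plated area = 20.6 × 14.0 = 288.4 cm²
Volume = 288.4 × 2.57×10⁻⁴ cm = 0.07412 cm³
m(Cr) = 0.07412 × 7.19 = 0.5329 g
n(Cr) = 0.5329 / 52.00 = 0.01025 mol; n(e⁻) = 3 × 0.01025 = 0.03075 mol
Q = 0.03075 × 96485 / 0.838 = 3540 C
t = 3540 / 13.5 = 262.2 s = 4.37 min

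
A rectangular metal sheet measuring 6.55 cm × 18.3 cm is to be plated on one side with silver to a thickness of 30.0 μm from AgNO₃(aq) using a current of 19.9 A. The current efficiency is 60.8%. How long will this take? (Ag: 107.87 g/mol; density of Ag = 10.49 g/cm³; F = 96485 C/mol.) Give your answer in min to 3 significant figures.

Plated area = 6.55 × 18.3 = 119.9 cm²
Volume = 119.9 × 30.0×10⁻⁴ cm = 0.3597 cm³
m(Ag) = 0.3597 × 10.49 = 3.773 g
n(Ag) = 3.773 / 107.87 = 0.03498 mol; n(e⁻) = 0.03498 mol
Q = 0.03498 × 96485 / 0.608 = 5551 C
t = 5551 / 19.9 = 278.9 s = 4.65 min

4.65 min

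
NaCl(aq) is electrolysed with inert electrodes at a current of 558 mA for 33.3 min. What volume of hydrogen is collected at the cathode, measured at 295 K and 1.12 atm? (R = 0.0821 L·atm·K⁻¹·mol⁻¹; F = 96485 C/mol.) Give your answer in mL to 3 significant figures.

125 mL

Charge passed = 0.558 × 1998 = 1115 C
n(e⁻) = 1115 / 96485 = 0.01156 mol
2H⁺ + 2e⁻ → H₂, so n(H₂) = 0.01156 / 2 = 0.005780 mol
V = nRT/P = 0.005780 × 0.0821 × 295 / 1.12 = 0.1250 L
= 125 mL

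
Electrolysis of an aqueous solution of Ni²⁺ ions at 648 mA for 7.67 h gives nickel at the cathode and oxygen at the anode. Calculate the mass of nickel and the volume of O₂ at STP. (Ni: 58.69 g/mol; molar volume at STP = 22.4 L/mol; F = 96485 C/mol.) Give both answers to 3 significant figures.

5.44 g Ni; 1.04 L O₂

Q = 0.648 × 27612 = 17890 C; n(e⁻) = 17890 / 96485 = 0.1854 mol
Cathode: Ni²⁺ + 2e⁻ → Ni → n(Ni) = 0.1854/2 = 0.09270 mol → 5.44 g
Anode: 2H₂O → O₂ + 4H⁺ + 4e⁻ → n(O₂) = 0.1854/4 = 0.04635 mol → 1.04 L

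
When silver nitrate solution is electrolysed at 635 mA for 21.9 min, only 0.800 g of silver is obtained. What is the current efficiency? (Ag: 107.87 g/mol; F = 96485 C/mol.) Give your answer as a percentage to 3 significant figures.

Q = 0.635 × 1314 = 834.4 C
n(e⁻) = 834.4 / 96485 = 0.008648 mol
Ag⁺ + e⁻ → Ag, so theoretical n(Ag) = 0.008648 mol → 0.9329 g
Efficiency = 0.800 / 0.9329 = 0.8575 = 85.8%

85.8%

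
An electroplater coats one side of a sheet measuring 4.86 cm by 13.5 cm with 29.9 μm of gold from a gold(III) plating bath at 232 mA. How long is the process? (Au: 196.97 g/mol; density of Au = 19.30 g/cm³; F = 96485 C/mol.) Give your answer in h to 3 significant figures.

Plated area = 4.86 × 13.5 = 65.61 cm²
Volume = 65.61 × 29.9×10⁻⁴ cm = 0.1962 cm³
m(Au) = 0.1962 × 19.30 = 3.787 g
n(Au) = 3.787 / 196.97 = 0.01923 mol; n(e⁻) = 3 × 0.01923 = 0.05769 mol
Q = 0.05769 × 96485 = 5566 C
t = 5566 / 0.232 = 23990 s = 6.66 h

6.66 h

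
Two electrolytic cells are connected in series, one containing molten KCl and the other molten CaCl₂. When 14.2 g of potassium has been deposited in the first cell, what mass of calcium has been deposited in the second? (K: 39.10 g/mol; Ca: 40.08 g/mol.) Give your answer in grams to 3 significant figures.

7.28 g

n(K) = 14.2 / 39.10 = 0.3632 mol
K⁺ + e⁻ → K, so n(e⁻) = 0.3632 mol
Same current for the same time ⇒ same n(e⁻) = 0.3632 mol in both cells.
Ca²⁺ + 2e⁻ → Ca, so n(Ca) = 0.3632 / 2 = 0.1816 mol
m(Ca) = 0.1816 × 40.08 = 7.28 g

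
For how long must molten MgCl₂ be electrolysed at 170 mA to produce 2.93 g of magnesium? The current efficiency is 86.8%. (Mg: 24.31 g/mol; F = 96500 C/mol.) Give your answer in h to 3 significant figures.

n(Mg) = 2.93 / 24.31 = 0.1205 mol
Mg²⁺ + 2e⁻ → Mg, so n(e⁻) = 2 × 0.1205 = 0.2410 mol
Q = 0.2410 × 96500 / 0.868 = 26790 C
t = Q / I = 26790 / 0.170 = 1.576×10^5 s = 43.8 h

43.8 h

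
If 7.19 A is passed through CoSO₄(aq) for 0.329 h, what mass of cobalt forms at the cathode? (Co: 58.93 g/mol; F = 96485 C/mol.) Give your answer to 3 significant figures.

Q = 7.19 A × 1184.4 s = 8516 C
n(e⁻) = 8516 / 96485 = 0.08826 mol
Co²⁺ + 2e⁻ → Co, so n(Co) = 0.08826 / 2 = 0.04413 mol
m = 0.04413 × 58.93 = 2.60 g

2.60 g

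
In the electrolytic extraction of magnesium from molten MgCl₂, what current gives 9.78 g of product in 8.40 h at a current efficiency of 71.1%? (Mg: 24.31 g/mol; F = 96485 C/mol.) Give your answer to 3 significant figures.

n(Mg) = 9.78 / 24.31 = 0.4023 mol
Mg²⁺ + 2e⁻ → Mg, so n(e⁻) = 2 × 0.4023 = 0.8046 mol
Q = 0.8046 × 96485 / 0.711 = 1.092×10^5 C
I = Q / t = 1.092×10^5 / 30240 s = 3.61 A

3.61 A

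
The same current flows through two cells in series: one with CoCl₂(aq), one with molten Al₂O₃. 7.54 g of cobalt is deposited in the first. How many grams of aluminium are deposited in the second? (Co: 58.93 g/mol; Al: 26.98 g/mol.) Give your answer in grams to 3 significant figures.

2.30 g

n(Co) = 7.54 / 58.93 = 0.1279 mol
Co²⁺ + 2e⁻ → Co, so n(e⁻) = 2 × 0.1279 = 0.2558 mol
In series, the same 0.2558 mol of electrons flows through the second cell.
Al³⁺ + 3e⁻ → Al, so n(Al) = 0.2558 / 3 = 0.08527 mol
m(Al) = 0.08527 × 26.98 = 2.30 g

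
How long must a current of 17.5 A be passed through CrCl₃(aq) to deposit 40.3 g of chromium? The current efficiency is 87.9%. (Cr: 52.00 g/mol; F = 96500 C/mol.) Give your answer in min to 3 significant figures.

243 min

n(Cr) = 40.3 / 52.00 = 0.7750 mol
Cr³⁺ + 3e⁻ → Cr, so n(e⁻) = 3 × 0.7750 = 2.325 mol
Q = 2.325 × 96500 / 0.879 = 2.552×10^5 C
t = Q / I = 2.552×10^5 / 17.5 = 14580 s = 243 min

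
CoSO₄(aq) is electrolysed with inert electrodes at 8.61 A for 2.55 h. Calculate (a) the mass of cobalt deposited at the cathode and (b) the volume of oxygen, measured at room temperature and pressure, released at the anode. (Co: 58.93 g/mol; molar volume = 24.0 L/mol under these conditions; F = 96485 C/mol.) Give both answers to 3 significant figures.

Q = 8.61 × 9180 = 79040 C; n(e⁻) = 79040 / 96485 = 0.8192 mol
Cathode: Co²⁺ + 2e⁻ → Co → n(Co) = 0.8192/2 = 0.4096 mol → 24.1 g
Anode: 2H₂O → O₂ + 4H⁺ + 4e⁻ → n(O₂) = 0.8192/4 = 0.2048 mol → 4.92 L

24.1 g Co; 4.92 L O₂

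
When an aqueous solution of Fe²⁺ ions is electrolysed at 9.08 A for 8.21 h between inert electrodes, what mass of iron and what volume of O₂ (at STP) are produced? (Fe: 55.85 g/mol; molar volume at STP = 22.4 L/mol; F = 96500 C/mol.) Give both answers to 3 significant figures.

77.7 g Fe; 15.6 L O₂

Q = 9.08 × 29556 = 2.684×10^5 C; n(e⁻) = 2.684×10^5 / 96500 = 2.781 mol
Cathode: Fe²⁺ + 2e⁻ → Fe → n(Fe) = 2.781/2 = 1.391 mol → 77.7 g
Anode: 2H₂O → O₂ + 4H⁺ + 4e⁻ → n(O₂) = 2.781/4 = 0.6953 mol → 15.6 L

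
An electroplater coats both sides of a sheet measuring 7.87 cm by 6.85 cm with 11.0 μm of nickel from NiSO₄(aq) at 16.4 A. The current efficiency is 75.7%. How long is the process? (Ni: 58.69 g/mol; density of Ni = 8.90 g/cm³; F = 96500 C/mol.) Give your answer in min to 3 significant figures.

Plated area = 2 × 7.87 × 6.85 = 107.8 cm²
Volume = 107.8 × 11.0×10⁻⁴ cm = 0.1186 cm³
m(Ni) = 0.1186 × 8.90 = 1.056 g
n(Ni) = 1.056 / 58.69 = 0.01799 mol; n(e⁻) = 2 × 0.01799 = 0.03598 mol
Q = 0.03598 × 96500 / 0.757 = 4587 C
t = 4587 / 16.4 = 279.7 s = 4.66 min

4.66 min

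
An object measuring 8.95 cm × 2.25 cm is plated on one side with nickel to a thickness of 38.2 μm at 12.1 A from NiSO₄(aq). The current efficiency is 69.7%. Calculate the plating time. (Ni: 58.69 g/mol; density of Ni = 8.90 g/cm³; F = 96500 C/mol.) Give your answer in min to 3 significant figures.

4.45 min

Plated area = 8.95 × 2.25 = 20.14 cm²
Volume = 20.14 × 38.2×10⁻⁴ cm = 0.07693 cm³
m(Ni) = 0.07693 × 8.90 = 0.6847 g
n(Ni) = 0.6847 / 58.69 = 0.01167 mol; n(e⁻) = 2 × 0.01167 = 0.02334 mol
Q = 0.02334 × 96500 / 0.697 = 3231 C
t = 3231 / 12.1 = 267.0 s = 4.45 min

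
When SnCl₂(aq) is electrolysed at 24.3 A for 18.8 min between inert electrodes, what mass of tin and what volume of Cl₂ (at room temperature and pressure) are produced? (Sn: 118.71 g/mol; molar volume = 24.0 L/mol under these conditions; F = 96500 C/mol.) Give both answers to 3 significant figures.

16.9 g Sn; 3.41 L Cl₂

Q = 24.3 × 1128 = 27410 C; n(e⁻) = 27410 / 96500 = 0.2840 mol
Cathode: Sn²⁺ + 2e⁻ → Sn → n(Sn) = 0.2840/2 = 0.1420 mol → 16.9 g
Anode: 2Cl⁻ → Cl₂ + 2e⁻ → n(Cl₂) = 0.2840/2 = 0.1420 mol → 3.41 L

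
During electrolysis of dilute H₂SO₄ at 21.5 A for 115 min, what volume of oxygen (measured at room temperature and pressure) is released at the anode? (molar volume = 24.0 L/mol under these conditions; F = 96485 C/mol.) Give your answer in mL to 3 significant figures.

Charge passed = 21.5 × 6900 = 1.484×10^5 C
n(e⁻) = 1.484×10^5 / 96485 = 1.538 mol
2H₂O → O₂ + 4H⁺ + 4e⁻, so n(O₂) = 1.538 / 4 = 0.3845 mol
V = 0.3845 × 24.0 = 9.228 L
= 9230 mL

9230 mL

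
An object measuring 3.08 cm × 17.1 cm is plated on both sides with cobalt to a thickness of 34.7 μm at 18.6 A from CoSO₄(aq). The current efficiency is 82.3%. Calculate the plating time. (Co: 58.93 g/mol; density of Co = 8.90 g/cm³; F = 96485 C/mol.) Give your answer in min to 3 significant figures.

Plated area = 2 × 3.08 × 17.1 = 105.3 cm²
Volume = 105.3 × 34.7×10⁻⁴ cm = 0.3654 cm³
m(Co) = 0.3654 × 8.90 = 3.252 g
n(Co) = 3.252 / 58.93 = 0.05518 mol; n(e⁻) = 2 × 0.05518 = 0.1104 mol
Q = 0.1104 × 96485 / 0.823 = 12940 C
t = 12940 / 18.6 = 695.7 s = 11.6 min

11.6 min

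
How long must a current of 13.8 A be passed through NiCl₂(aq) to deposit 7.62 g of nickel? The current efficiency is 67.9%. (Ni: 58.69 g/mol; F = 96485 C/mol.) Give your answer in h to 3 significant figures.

0.743 h

n(Ni) = 7.62 / 58.69 = 0.1298 mol
Ni²⁺ + 2e⁻ → Ni, so n(e⁻) = 2 × 0.1298 = 0.2596 mol
Q = 0.2596 × 96485 / 0.679 = 36890 C
t = Q / I = 36890 / 13.8 = 2673 s = 0.743 h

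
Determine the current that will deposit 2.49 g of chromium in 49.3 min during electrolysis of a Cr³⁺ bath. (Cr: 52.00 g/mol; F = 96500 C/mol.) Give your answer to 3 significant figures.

n(Cr) = 2.49 / 52.00 = 0.04788 mol
Cr³⁺ + 3e⁻ → Cr, so n(e⁻) = 3 × 0.04788 = 0.1436 mol
Q = 0.1436 × 96500 = 13860 C
I = Q / t = 13860 / 2958 s = 4.69 A

4.69 A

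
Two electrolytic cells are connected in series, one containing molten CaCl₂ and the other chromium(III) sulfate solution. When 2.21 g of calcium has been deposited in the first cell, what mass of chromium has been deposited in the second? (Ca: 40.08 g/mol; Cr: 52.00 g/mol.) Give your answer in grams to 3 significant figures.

1.91 g

n(Ca) = 2.21 / 40.08 = 0.05514 mol
Ca²⁺ + 2e⁻ → Ca, so n(e⁻) = 2 × 0.05514 = 0.1103 mol
In series, the same 0.1103 mol of electrons flows through the second cell.
Cr³⁺ + 3e⁻ → Cr, so n(Cr) = 0.1103 / 3 = 0.03677 mol
m(Cr) = 0.03677 × 52.00 = 1.91 g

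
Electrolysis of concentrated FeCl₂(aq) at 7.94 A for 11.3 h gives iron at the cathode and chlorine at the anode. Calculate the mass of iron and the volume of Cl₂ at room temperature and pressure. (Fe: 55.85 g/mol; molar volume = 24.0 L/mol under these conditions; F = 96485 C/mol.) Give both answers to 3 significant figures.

93.5 g Fe; 40.2 L Cl₂

Q = 7.94 × 40680 = 3.230×10^5 C; n(e⁻) = 3.230×10^5 / 96485 = 3.348 mol
Cathode: Fe²⁺ + 2e⁻ → Fe → n(Fe) = 3.348/2 = 1.674 mol → 93.5 g
Anode: 2Cl⁻ → Cl₂ + 2e⁻ → n(Cl₂) = 3.348/2 = 1.674 mol → 40.2 L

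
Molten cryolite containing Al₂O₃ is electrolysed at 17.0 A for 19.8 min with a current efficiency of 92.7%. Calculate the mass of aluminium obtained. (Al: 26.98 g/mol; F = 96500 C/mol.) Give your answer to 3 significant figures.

1.74 g

Q = 17.0 × 1188 = 20200 C
n(e⁻) = 20200 / 96500 = 0.2093 mol
Al³⁺ + 3e⁻ → Al, so theoretical m(Al) = 0.06977 × 26.98 = 1.882 g
Actual mass = 92.7% × 1.882 = 1.74 g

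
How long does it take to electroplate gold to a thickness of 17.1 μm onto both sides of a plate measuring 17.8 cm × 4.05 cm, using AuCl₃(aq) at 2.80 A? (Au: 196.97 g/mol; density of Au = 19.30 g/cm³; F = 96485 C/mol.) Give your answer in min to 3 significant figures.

41.6 min

Plated area = 2 × 17.8 × 4.05 = 144.2 cm²
Volume = 144.2 × 17.1×10⁻⁴ cm = 0.2466 cm³
m(Au) = 0.2466 × 19.30 = 4.759 g
n(Au) = 4.759 / 196.97 = 0.02416 mol; n(e⁻) = 3 × 0.02416 = 0.07248 mol
Q = 0.07248 × 96485 = 6993 C
t = 6993 / 2.80 = 2498 s = 41.6 min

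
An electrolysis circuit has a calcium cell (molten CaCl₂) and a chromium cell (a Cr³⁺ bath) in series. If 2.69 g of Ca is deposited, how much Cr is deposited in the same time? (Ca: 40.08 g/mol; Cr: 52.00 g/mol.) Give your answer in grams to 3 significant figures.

n(Ca) = 2.69 / 40.08 = 0.06712 mol
Ca²⁺ + 2e⁻ → Ca, so n(e⁻) = 2 × 0.06712 = 0.1342 mol
In series, the same 0.1342 mol of electrons flows through the second cell.
Cr³⁺ + 3e⁻ → Cr, so n(Cr) = 0.1342 / 3 = 0.04473 mol
m(Cr) = 0.04473 × 52.00 = 2.33 g

2.33 g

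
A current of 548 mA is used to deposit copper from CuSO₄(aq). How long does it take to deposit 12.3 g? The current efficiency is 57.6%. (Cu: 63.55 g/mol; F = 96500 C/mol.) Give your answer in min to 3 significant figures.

1970 min

n(Cu) = 12.3 / 63.55 = 0.1935 mol
Cu²⁺ + 2e⁻ → Cu, so n(e⁻) = 2 × 0.1935 = 0.3870 mol
Q = 0.3870 × 96500 / 0.576 = 64840 C
t = Q / I = 64840 / 0.548 = 1.183×10^5 s = 1970 min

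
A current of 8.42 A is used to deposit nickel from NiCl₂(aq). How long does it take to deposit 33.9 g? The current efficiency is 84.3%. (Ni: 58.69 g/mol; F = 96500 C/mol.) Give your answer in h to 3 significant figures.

4.36 h

n(Ni) = 33.9 / 58.69 = 0.5776 mol
Ni²⁺ + 2e⁻ → Ni, so n(e⁻) = 2 × 0.5776 = 1.155 mol
Q = 1.155 × 96500 / 0.843 = 1.322×10^5 C
t = Q / I = 1.322×10^5 / 8.42 = 15700 s = 4.36 h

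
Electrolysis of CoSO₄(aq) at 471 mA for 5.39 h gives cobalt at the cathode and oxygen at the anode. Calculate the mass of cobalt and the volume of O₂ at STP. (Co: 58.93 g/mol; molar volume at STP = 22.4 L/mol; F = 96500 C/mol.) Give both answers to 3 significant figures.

2.79 g Co; 0.530 L O₂

Q = 0.471 × 19404 = 9139 C; n(e⁻) = 9139 / 96500 = 0.09470 mol
Cathode: Co²⁺ + 2e⁻ → Co → n(Co) = 0.09470/2 = 0.04735 mol → 2.79 g
Anode: 2H₂O → O₂ + 4H⁺ + 4e⁻ → n(O₂) = 0.09470/4 = 0.02368 mol → 0.530 L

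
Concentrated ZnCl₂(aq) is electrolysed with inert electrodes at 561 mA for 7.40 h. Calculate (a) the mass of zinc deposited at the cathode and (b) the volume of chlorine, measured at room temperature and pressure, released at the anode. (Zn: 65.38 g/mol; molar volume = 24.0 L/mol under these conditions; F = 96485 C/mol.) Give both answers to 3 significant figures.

5.06 g Zn; 1.86 L Cl₂

Q = 0.561 × 26640 = 14950 C; n(e⁻) = 14950 / 96485 = 0.1549 mol
Cathode: Zn²⁺ + 2e⁻ → Zn → n(Zn) = 0.1549/2 = 0.07745 mol → 5.06 g
Anode: 2Cl⁻ → Cl₂ + 2e⁻ → n(Cl₂) = 0.1549/2 = 0.07745 mol → 1.86 L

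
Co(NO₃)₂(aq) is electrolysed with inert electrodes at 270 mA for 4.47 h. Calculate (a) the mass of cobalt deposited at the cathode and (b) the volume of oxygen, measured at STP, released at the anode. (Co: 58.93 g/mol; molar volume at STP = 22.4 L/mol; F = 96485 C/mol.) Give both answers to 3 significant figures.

Q = 0.270 × 16092 = 4345 C; n(e⁻) = 4345 / 96485 = 0.04503 mol
Cathode: Co²⁺ + 2e⁻ → Co → n(Co) = 0.04503/2 = 0.02252 mol → 1.33 g
Anode: 2H₂O → O₂ + 4H⁺ + 4e⁻ → n(O₂) = 0.04503/4 = 0.01126 mol → 0.252 L

1.33 g Co; 0.252 L O₂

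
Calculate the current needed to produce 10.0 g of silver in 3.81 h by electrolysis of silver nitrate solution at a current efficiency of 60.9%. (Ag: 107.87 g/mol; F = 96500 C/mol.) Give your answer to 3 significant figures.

n(Ag) = 10.0 / 107.87 = 0.09270 mol
Ag⁺ + e⁻ → Ag, so n(e⁻) = 0.09270 mol
Q = 0.09270 × 96500 / 0.609 = 14690 C
I = Q / t = 14690 / 13716 s = 1.07 A

1.07 A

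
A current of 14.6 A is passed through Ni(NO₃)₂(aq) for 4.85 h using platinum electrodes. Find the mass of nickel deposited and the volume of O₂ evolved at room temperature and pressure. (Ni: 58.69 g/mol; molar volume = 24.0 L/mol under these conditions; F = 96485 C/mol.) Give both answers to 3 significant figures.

Q = 14.6 × 17460 = 2.549×10^5 C; n(e⁻) = 2.549×10^5 / 96485 = 2.642 mol
Cathode: Ni²⁺ + 2e⁻ → Ni → n(Ni) = 2.642/2 = 1.321 mol → 77.5 g
Anode: 2H₂O → O₂ + 4H⁺ + 4e⁻ → n(O₂) = 2.642/4 = 0.6605 mol → 15.9 L

77.5 g Ni; 15.9 L O₂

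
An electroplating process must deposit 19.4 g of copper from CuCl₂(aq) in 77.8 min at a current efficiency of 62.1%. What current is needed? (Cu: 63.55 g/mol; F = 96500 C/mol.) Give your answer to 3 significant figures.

20.3 A

n(Cu) = 19.4 / 63.55 = 0.3053 mol
Cu²⁺ + 2e⁻ → Cu, so n(e⁻) = 2 × 0.3053 = 0.6106 mol
Q = 0.6106 × 96500 / 0.621 = 94880 C
I = Q / t = 94880 / 4668 s = 20.3 A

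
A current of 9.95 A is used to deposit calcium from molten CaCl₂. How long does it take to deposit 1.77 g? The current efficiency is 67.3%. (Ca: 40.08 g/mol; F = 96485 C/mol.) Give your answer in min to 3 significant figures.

n(Ca) = 1.77 / 40.08 = 0.04416 mol
Ca²⁺ + 2e⁻ → Ca, so n(e⁻) = 2 × 0.04416 = 0.08832 mol
Q = 0.08832 × 96485 / 0.673 = 12660 C
t = Q / I = 12660 / 9.95 = 1272 s = 21.2 min

21.2 min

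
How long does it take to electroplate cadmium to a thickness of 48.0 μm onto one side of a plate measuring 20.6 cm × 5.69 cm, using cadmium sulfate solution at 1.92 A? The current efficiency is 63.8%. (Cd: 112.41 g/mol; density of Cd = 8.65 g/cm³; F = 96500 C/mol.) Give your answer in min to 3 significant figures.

114 min

Plated area = 20.6 × 5.69 = 117.2 cm²
Volume = 117.2 × 48.0×10⁻⁴ cm = 0.5626 cm³
m(Cd) = 0.5626 × 8.65 = 4.866 g
n(Cd) = 4.866 / 112.41 = 0.04329 mol; n(e⁻) = 2 × 0.04329 = 0.08658 mol
Q = 0.08658 × 96500 / 0.638 = 13100 C
t = 13100 / 1.92 = 6823 s = 114 min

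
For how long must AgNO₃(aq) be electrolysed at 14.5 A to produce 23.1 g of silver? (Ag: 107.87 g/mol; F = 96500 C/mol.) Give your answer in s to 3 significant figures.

1430 s

n(Ag) = 23.1 / 107.87 = 0.2141 mol
Ag⁺ + e⁻ → Ag, so n(e⁻) = 0.2141 mol
Q = 0.2141 × 96500 = 20660 C
t = Q / I = 20660 / 14.5 = 1425 s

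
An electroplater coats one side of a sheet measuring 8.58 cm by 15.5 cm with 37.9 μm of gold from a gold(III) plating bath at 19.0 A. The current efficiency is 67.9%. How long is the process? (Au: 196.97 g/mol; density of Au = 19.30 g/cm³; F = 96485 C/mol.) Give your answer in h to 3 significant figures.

Plated area = 8.58 × 15.5 = 133.0 cm²
Volume = 133.0 × 37.9×10⁻⁴ cm = 0.5041 cm³
m(Au) = 0.5041 × 19.30 = 9.729 g
n(Au) = 9.729 / 196.97 = 0.04939 mol; n(e⁻) = 3 × 0.04939 = 0.1482 mol
Q = 0.1482 × 96485 / 0.679 = 21060 C
t = 21060 / 19.0 = 1108 s = 0.308 h

0.308 h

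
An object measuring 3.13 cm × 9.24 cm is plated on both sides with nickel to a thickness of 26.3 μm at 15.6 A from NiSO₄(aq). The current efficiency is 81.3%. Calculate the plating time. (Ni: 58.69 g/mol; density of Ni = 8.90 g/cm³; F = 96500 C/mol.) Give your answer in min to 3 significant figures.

5.85 min

Plated area = 2 × 3.13 × 9.24 = 57.84 cm²
Volume = 57.84 × 26.3×10⁻⁴ cm = 0.1521 cm³
m(Ni) = 0.1521 × 8.90 = 1.354 g
n(Ni) = 1.354 / 58.69 = 0.02307 mol; n(e⁻) = 2 × 0.02307 = 0.04614 mol
Q = 0.04614 × 96500 / 0.813 = 5477 C
t = 5477 / 15.6 = 351.1 s = 5.85 min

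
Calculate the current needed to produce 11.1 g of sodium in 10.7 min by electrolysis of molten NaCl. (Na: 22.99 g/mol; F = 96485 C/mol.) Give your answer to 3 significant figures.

n(Na) = 11.1 / 22.99 = 0.4828 mol
Na⁺ + e⁻ → Na, so n(e⁻) = 0.4828 mol
Q = 0.4828 × 96485 = 46580 C
I = Q / t = 46580 / 642 s = 72.6 A

72.6 A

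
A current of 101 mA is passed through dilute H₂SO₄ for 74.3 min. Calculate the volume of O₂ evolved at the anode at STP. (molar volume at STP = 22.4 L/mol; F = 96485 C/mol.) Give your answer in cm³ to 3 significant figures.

Charge passed = 0.101 × 4458 = 450.3 C
n(e⁻) = Q/F = 450.3/96485 = 0.004667 mol
2H₂O → O₂ + 4H⁺ + 4e⁻, so n(O₂) = 0.004667 / 4 = 0.001167 mol
V = 0.001167 × 22.4 = 0.02614 L
= 26.1 cm³

26.1 cm³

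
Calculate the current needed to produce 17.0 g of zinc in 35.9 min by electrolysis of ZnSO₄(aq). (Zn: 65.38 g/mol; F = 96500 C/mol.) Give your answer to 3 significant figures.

23.3 A

n(Zn) = 17.0 / 65.38 = 0.2600 mol
Zn²⁺ + 2e⁻ → Zn, so n(e⁻) = 2 × 0.2600 = 0.5200 mol
Q = 0.5200 × 96500 = 50180 C
I = Q / t = 50180 / 2154 s = 23.3 A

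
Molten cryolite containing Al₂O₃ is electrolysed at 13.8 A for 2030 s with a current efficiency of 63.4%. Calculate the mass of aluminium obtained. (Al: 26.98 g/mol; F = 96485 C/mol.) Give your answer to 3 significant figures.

Q = 13.8 × 2030 = 28010 C
n(e⁻) = 28010 / 96485 = 0.2903 mol
Al³⁺ + 3e⁻ → Al, so theoretical m(Al) = 0.09677 × 26.98 = 2.611 g
Actual mass = 63.4% × 2.611 = 1.66 g

1.66 g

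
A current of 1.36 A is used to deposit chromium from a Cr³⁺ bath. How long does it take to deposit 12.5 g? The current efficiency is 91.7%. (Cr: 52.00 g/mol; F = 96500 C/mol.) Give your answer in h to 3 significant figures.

n(Cr) = 12.5 / 52.00 = 0.2404 mol
Cr³⁺ + 3e⁻ → Cr, so n(e⁻) = 3 × 0.2404 = 0.7212 mol
Q = 0.7212 × 96500 / 0.917 = 75900 C
t = Q / I = 75900 / 1.36 = 55810 s = 15.5 h

15.5 h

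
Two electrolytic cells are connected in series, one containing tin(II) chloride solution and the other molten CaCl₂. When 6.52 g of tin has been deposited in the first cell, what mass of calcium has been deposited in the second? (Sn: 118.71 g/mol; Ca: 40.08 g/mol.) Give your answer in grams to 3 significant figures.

n(Sn) = 6.52 / 118.71 = 0.05492 mol
Sn²⁺ + 2e⁻ → Sn, so n(e⁻) = 2 × 0.05492 = 0.1098 mol
The cells are in series, so the same charge (and hence the same n(e⁻) = 0.1098 mol) passes through both.
Ca²⁺ + 2e⁻ → Ca, so n(Ca) = 0.1098 / 2 = 0.05490 mol
m(Ca) = 0.05490 × 40.08 = 2.20 g

2.20 g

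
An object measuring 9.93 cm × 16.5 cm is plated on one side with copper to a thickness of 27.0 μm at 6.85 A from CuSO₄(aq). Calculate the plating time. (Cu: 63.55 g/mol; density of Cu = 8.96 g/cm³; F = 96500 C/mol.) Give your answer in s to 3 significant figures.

1760 s

Plated area = 9.93 × 16.5 = 163.8 cm²
Volume = 163.8 × 27.0×10⁻⁴ cm = 0.4423 cm³
m(Cu) = 0.4423 × 8.96 = 3.963 g
n(Cu) = 3.963 / 63.55 = 0.06236 mol; n(e⁻) = 2 × 0.06236 = 0.1247 mol
Q = 0.1247 × 96500 = 12030 C
t = 12030 / 6.85 = 1756 s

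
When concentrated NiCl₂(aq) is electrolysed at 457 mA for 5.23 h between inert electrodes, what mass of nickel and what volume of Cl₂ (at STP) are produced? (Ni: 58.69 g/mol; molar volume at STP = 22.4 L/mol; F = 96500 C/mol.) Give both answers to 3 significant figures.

2.62 g Ni; 0.999 L Cl₂

Q = 0.457 × 18828 = 8604 C; n(e⁻) = 8604 / 96500 = 0.08916 mol
Cathode: Ni²⁺ + 2e⁻ → Ni → n(Ni) = 0.08916/2 = 0.04458 mol → 2.62 g
Anode: 2Cl⁻ → Cl₂ + 2e⁻ → n(Cl₂) = 0.08916/2 = 0.04458 mol → 0.999 L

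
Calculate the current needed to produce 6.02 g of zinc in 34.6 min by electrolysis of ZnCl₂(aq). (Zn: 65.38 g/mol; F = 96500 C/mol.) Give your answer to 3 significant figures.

n(Zn) = 6.02 / 65.38 = 0.09208 mol
Zn²⁺ + 2e⁻ → Zn, so n(e⁻) = 2 × 0.09208 = 0.1842 mol
Q = 0.1842 × 96500 = 17780 C
I = Q / t = 17780 / 2076 s = 8.56 A

8.56 A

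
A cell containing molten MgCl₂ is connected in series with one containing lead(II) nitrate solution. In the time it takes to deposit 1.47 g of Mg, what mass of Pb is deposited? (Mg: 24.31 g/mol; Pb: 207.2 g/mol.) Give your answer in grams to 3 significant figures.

12.5 g

n(Mg) = 1.47 / 24.31 = 0.06047 mol
Mg²⁺ + 2e⁻ → Mg, so n(e⁻) = 2 × 0.06047 = 0.1209 mol
Same current for the same time ⇒ same n(e⁻) = 0.1209 mol in both cells.
Pb²⁺ + 2e⁻ → Pb, so n(Pb) = 0.1209 / 2 = 0.06045 mol
m(Pb) = 0.06045 × 207.2 = 12.5 g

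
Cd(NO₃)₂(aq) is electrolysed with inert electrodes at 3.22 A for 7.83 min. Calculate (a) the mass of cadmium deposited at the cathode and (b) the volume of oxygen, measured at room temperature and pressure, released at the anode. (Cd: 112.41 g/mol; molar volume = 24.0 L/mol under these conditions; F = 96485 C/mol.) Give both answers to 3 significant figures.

0.881 g Cd; 0.0941 L O₂

Q = 3.22 × 469.8 = 1513 C; n(e⁻) = 1513 / 96485 = 0.01568 mol
Cathode: Cd²⁺ + 2e⁻ → Cd → n(Cd) = 0.01568/2 = 0.007840 mol → 0.881 g
Anode: 2H₂O → O₂ + 4H⁺ + 4e⁻ → n(O₂) = 0.01568/4 = 0.003920 mol → 0.0941 L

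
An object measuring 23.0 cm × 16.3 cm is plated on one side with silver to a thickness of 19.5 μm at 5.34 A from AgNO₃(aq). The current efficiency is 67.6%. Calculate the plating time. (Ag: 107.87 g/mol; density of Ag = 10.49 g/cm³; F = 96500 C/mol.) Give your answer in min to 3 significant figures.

31.7 min

Plated area = 23.0 × 16.3 = 374.9 cm²
Volume = 374.9 × 19.5×10⁻⁴ cm = 0.7311 cm³
m(Ag) = 0.7311 × 10.49 = 7.669 g
n(Ag) = 7.669 / 107.87 = 0.07109 mol; n(e⁻) = 0.07109 mol
Q = 0.07109 × 96500 / 0.676 = 10150 C
t = 10150 / 5.34 = 1901 s = 31.7 min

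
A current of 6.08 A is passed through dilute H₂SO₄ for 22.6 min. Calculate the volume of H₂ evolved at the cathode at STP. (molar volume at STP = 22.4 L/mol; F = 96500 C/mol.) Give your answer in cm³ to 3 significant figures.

Charge passed = 6.08 × 1356 = 8244 C
Moles of electrons = 8244 / 96500 = 0.08543 mol
2H⁺ + 2e⁻ → H₂, so n(H₂) = 0.08543 / 2 = 0.04272 mol
V = 0.04272 × 22.4 = 0.9569 L
= 957 cm³

957 cm³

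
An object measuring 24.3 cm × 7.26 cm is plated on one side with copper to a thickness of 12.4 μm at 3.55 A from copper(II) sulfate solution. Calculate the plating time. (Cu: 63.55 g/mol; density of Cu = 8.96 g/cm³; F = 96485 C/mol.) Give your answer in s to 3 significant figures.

Plated area = 24.3 × 7.26 = 176.4 cm²
Volume = 176.4 × 12.4×10⁻⁴ cm = 0.2187 cm³
m(Cu) = 0.2187 × 8.96 = 1.960 g
n(Cu) = 1.960 / 63.55 = 0.03084 mol; n(e⁻) = 2 × 0.03084 = 0.06168 mol
Q = 0.06168 × 96485 = 5951 C
t = 5951 / 3.55 = 1676 s

1680 s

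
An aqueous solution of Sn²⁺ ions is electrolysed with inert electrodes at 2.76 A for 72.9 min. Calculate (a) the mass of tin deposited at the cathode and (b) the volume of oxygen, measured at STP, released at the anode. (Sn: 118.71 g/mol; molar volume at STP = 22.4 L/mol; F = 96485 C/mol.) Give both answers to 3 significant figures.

Q = 2.76 × 4374 = 12070 C; n(e⁻) = 12070 / 96485 = 0.1251 mol
Cathode: Sn²⁺ + 2e⁻ → Sn → n(Sn) = 0.1251/2 = 0.06255 mol → 7.43 g
Anode: 2H₂O → O₂ + 4H⁺ + 4e⁻ → n(O₂) = 0.1251/4 = 0.03128 mol → 0.701 L

7.43 g Sn; 0.701 L O₂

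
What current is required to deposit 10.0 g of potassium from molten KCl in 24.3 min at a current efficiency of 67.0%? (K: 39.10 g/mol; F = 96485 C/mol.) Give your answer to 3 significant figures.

25.3 A

n(K) = 10.0 / 39.10 = 0.2558 mol
K⁺ + e⁻ → K, so n(e⁻) = 0.2558 mol
Q = 0.2558 × 96485 / 0.670 = 36840 C
I = Q / t = 36840 / 1458 s = 25.3 A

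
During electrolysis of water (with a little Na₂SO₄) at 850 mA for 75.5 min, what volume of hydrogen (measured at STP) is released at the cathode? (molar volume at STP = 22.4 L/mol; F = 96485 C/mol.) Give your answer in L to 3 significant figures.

Q = 0.850 A × 4530 s = 3851 C
n(e⁻) = Q/F = 3851/96485 = 0.03991 mol
2H⁺ + 2e⁻ → H₂, so n(H₂) = 0.03991 / 2 = 0.01996 mol
V = 0.01996 × 22.4 = 0.4471 L

0.447 L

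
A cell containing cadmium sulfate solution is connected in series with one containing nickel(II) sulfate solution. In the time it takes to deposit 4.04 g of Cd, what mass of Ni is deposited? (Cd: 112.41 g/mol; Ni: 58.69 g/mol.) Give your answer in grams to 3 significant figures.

n(Cd) = 4.04 / 112.41 = 0.03594 mol
Cd²⁺ + 2e⁻ → Cd, so n(e⁻) = 2 × 0.03594 = 0.07188 mol
Same current for the same time ⇒ same n(e⁻) = 0.07188 mol in both cells.
Ni²⁺ + 2e⁻ → Ni, so n(Ni) = 0.07188 / 2 = 0.03594 mol
m(Ni) = 0.03594 × 58.69 = 2.11 g

2.11 g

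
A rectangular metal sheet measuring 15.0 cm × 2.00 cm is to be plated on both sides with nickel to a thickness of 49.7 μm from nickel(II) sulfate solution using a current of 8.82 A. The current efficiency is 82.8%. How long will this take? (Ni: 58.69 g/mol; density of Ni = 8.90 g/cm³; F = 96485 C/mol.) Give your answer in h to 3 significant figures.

0.332 h

Plated area = 2 × 15.0 × 2.00 = 60.00 cm²
Volume = 60.00 × 49.7×10⁻⁴ cm = 0.2982 cm³
m(Ni) = 0.2982 × 8.90 = 2.654 g
n(Ni) = 2.654 / 58.69 = 0.04522 mol; n(e⁻) = 2 × 0.04522 = 0.09044 mol
Q = 0.09044 × 96485 / 0.828 = 10540 C
t = 10540 / 8.82 = 1195 s = 0.332 h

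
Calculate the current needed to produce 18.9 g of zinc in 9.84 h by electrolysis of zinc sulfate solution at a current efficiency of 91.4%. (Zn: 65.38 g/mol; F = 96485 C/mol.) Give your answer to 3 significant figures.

n(Zn) = 18.9 / 65.38 = 0.2891 mol
Zn²⁺ + 2e⁻ → Zn, so n(e⁻) = 2 × 0.2891 = 0.5782 mol
Q = 0.5782 × 96485 / 0.914 = 61040 C
I = Q / t = 61040 / 35424 s = 1.72 A

1.72 A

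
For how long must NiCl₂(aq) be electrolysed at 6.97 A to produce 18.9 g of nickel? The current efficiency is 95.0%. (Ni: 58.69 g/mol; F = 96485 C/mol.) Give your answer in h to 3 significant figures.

n(Ni) = 18.9 / 58.69 = 0.3220 mol
Ni²⁺ + 2e⁻ → Ni, so n(e⁻) = 2 × 0.3220 = 0.6440 mol
Q = 0.6440 × 96485 / 0.950 = 65410 C
t = Q / I = 65410 / 6.97 = 9385 s = 2.61 h

2.61 h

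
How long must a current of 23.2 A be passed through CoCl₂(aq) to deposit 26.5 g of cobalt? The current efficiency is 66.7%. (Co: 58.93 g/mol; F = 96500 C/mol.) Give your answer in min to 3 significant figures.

n(Co) = 26.5 / 58.93 = 0.4497 mol
Co²⁺ + 2e⁻ → Co, so n(e⁻) = 2 × 0.4497 = 0.8994 mol
Q = 0.8994 × 96500 / 0.667 = 1.301×10^5 C
t = Q / I = 1.301×10^5 / 23.2 = 5608 s = 93.5 min

93.5 min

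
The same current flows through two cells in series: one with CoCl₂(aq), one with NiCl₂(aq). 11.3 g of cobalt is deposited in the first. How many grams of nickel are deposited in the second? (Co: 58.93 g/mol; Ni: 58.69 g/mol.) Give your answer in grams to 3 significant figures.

11.3 g

n(Co) = 11.3 / 58.93 = 0.1918 mol
Co²⁺ + 2e⁻ → Co, so n(e⁻) = 2 × 0.1918 = 0.3836 mol
Since the cells are in series, n(e⁻) in the Ni cell is also 0.3836 mol.
Ni²⁺ + 2e⁻ → Ni, so n(Ni) = 0.3836 / 2 = 0.1918 mol
m(Ni) = 0.1918 × 58.69 = 11.3 g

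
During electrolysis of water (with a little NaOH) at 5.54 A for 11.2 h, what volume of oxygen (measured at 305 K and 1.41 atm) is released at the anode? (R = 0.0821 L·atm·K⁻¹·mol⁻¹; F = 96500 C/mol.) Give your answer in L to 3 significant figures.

10.3 L

Charge passed = 5.54 × 40320 = 2.234×10^5 C
n(e⁻) = 2.234×10^5 / 96500 = 2.315 mol
2H₂O → O₂ + 4H⁺ + 4e⁻, so n(O₂) = 2.315 / 4 = 0.5788 mol
V = nRT/P = 0.5788 × 0.0821 × 305 / 1.41 = 10.28 L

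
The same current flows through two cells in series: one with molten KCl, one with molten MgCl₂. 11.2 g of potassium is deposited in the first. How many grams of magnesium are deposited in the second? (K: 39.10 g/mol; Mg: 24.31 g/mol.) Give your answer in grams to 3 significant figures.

3.48 g

n(K) = 11.2 / 39.10 = 0.2864 mol
K⁺ + e⁻ → K, so n(e⁻) = 0.2864 mol
Since the cells are in series, n(e⁻) in the Mg cell is also 0.2864 mol.
Mg²⁺ + 2e⁻ → Mg, so n(Mg) = 0.2864 / 2 = 0.1432 mol
m(Mg) = 0.1432 × 24.31 = 3.48 g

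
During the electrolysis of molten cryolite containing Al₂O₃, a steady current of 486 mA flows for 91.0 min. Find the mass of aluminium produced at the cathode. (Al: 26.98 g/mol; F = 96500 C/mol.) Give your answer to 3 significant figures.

Q = 0.486 A × 5460 s = 2654 C
n(e⁻) = Q/F = 2654/96500 = 0.02750 mol
Al³⁺ + 3e⁻ → Al, so n(Al) = 0.02750 / 3 = 0.009167 mol
m = 0.009167 × 26.98 = 0.247 g

0.247 g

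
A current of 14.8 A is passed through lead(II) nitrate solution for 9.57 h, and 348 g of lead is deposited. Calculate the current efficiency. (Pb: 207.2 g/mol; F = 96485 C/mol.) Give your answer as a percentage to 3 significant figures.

Q = 14.8 × 34452 = 5.099×10^5 C
n(e⁻) = 5.099×10^5 / 96485 = 5.285 mol
Pb²⁺ + 2e⁻ → Pb, so theoretical n(Pb) = 2.643 mol → 547.6 g
Efficiency = 348 / 547.6 = 0.6355 = 63.6%

63.6%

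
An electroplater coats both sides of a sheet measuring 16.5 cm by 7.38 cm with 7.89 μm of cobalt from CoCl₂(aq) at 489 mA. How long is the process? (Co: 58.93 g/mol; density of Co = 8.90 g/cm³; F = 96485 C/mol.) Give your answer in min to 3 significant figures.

191 min

Plated area = 2 × 16.5 × 7.38 = 243.5 cm²
Volume = 243.5 × 7.89×10⁻⁴ cm = 0.1921 cm³
m(Co) = 0.1921 × 8.90 = 1.710 g
n(Co) = 1.710 / 58.93 = 0.02902 mol; n(e⁻) = 2 × 0.02902 = 0.05804 mol
Q = 0.05804 × 96485 = 5600 C
t = 5600 / 0.489 = 11450 s = 191 min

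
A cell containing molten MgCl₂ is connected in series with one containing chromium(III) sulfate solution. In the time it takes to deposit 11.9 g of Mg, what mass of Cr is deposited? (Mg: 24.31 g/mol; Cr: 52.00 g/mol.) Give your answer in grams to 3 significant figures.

n(Mg) = 11.9 / 24.31 = 0.4895 mol
Mg²⁺ + 2e⁻ → Mg, so n(e⁻) = 2 × 0.4895 = 0.9790 mol
In series, the same 0.9790 mol of electrons flows through the second cell.
Cr³⁺ + 3e⁻ → Cr, so n(Cr) = 0.9790 / 3 = 0.3263 mol
m(Cr) = 0.3263 × 52.00 = 17.0 g

17.0 g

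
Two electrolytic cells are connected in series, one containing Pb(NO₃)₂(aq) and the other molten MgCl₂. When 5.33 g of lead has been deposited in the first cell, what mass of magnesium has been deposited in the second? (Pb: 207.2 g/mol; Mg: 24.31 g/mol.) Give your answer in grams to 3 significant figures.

n(Pb) = 5.33 / 207.2 = 0.02572 mol
Pb²⁺ + 2e⁻ → Pb, so n(e⁻) = 2 × 0.02572 = 0.05144 mol
Since the cells are in series, n(e⁻) in the Mg cell is also 0.05144 mol.
Mg²⁺ + 2e⁻ → Mg, so n(Mg) = 0.05144 / 2 = 0.02572 mol
m(Mg) = 0.02572 × 24.31 = 0.625 g

0.625 g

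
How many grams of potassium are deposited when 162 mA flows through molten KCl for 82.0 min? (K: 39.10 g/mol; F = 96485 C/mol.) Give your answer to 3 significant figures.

Q = 0.162 A × 4920 s = 797.0 C
n(e⁻) = 797.0 / 96485 = 0.008260 mol
K⁺ + e⁻ → K, so n(K) = 0.008260 mol
m = 0.008260 × 39.10 = 0.323 g

0.323 g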